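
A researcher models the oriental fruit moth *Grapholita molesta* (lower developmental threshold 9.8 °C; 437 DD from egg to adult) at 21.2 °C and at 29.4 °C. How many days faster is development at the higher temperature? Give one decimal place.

16.0 days

At 21.2 °C: 437 / (21.2 − 9.8) = 437 / 11.4 = 38.333 d.
At 29.4 °C: 437 / (29.4 − 9.8) = 437 / 19.6 = 22.296 d.
Difference = |38.333 − 22.296| = 16.037 ≈ 16.0 days.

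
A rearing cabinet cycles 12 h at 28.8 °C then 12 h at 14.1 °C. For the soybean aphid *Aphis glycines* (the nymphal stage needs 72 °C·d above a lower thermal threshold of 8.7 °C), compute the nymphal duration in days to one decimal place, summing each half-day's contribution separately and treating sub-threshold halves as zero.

5.6 days

Day half: max(0, 28.8 − 8.7) × 0.5 = 20.1 × 0.5 = 10.05 DD.
Night half: max(0, 14.1 − 8.7) × 0.5 = 5.4 × 0.5 = 2.70 DD.
Per 24 h: 12.75 DD/day.
Duration = 72 / 12.75 = 5.647 ≈ 5.6 days.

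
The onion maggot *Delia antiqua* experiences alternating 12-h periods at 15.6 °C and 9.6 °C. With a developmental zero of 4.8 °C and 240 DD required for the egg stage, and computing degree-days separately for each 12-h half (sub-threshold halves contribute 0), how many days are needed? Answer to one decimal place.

Day half: max(0, 15.6 − 4.8) × 0.5 = 10.8 × 0.5 = 5.40 DD.
Night half: max(0, 9.6 − 4.8) × 0.5 = 4.8 × 0.5 = 2.40 DD.
Per 24 h: 7.80 DD/day.
Duration = 240 / 7.80 = 30.769 ≈ 30.8 days.

30.8 days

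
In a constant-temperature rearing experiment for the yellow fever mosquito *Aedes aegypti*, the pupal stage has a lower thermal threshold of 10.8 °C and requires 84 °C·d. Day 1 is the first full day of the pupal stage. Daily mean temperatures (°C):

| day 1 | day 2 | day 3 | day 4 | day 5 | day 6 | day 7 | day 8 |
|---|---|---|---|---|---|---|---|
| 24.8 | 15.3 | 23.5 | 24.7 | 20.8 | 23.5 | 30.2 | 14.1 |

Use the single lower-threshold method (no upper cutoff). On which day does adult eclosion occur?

day 7

Daily DD above 10.8 °C: 14.0, 4.5, 12.7, 13.9, 10.0, 12.7, 19.4, 3.3.
Cumulative: 14.0, 18.5, 31.2, 45.1, 55.1, 67.8, 87.2, 90.5.
The total first reaches 84 DD on day 7.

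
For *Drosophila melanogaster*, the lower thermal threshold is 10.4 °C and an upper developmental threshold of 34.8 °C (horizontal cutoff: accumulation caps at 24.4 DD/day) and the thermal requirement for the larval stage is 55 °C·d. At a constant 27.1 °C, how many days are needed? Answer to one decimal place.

Daily accumulation = 27.1 − 10.4 = 16.7 DD/day.
Duration = 55 / 16.7 = 3.293 ≈ 3.3 days.

3.3 days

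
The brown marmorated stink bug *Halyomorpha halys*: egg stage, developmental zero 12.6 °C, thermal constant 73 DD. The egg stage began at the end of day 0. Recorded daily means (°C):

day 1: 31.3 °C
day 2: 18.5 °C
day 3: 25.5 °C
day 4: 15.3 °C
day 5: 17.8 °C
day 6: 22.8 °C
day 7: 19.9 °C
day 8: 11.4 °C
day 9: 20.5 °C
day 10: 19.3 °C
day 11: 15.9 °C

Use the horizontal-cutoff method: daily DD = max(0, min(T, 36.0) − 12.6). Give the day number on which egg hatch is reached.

day 10

Daily DD above 12.6 °C (capped at 23.4): 18.7, 5.9, 12.9, 2.7, 5.2, 10.2, 7.3, 0.0, 7.9, 6.7, 3.3.
Cumulative: 18.7, 24.6, 37.5, 40.2, 45.4, 55.6, 62.9, 62.9, 70.8, 77.5, 80.8.
The total first reaches 73 DD on day 10.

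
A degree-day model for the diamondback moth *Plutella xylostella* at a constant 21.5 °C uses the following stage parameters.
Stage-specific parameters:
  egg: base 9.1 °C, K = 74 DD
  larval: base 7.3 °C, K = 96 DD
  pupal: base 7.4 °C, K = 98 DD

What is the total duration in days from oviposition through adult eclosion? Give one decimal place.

19.7 days

egg: 74 / (21.5 − 9.1) = 74 / 12.4 = 5.968 d.
larval: 96 / (21.5 − 7.3) = 96 / 14.2 = 6.761 d.
pupal: 98 / (21.5 − 7.4) = 98 / 14.1 = 6.950 d.
Sum = 19.679 ≈ 19.7 days.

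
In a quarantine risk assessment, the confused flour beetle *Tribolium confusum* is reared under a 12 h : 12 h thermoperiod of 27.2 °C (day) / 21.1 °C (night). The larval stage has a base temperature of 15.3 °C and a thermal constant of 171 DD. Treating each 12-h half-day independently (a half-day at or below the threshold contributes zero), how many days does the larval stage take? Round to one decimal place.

Day half: max(0, 27.2 − 15.3) × 0.5 = 11.9 × 0.5 = 5.95 DD.
Night half: max(0, 21.1 − 15.3) × 0.5 = 5.8 × 0.5 = 2.90 DD.
Per 24 h: 8.85 DD/day.
Duration = 171 / 8.85 = 19.322 ≈ 19.3 days.

19.3 days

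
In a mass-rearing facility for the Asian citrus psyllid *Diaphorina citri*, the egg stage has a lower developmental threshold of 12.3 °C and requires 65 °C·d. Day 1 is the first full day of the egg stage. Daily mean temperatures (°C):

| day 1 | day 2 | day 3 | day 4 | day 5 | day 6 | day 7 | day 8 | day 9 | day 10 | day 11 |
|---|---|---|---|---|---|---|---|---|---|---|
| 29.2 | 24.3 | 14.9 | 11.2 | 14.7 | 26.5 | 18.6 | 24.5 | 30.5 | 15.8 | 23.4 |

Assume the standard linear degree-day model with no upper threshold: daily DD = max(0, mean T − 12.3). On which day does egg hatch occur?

Daily DD above 12.3 °C: 16.9, 12.0, 2.6, 0.0, 2.4, 14.2, 6.3, 12.2, 18.2, 3.5, 11.1.
Cumulative: 16.9, 28.9, 31.5, 31.5, 33.9, 48.1, 54.4, 66.6, 84.8, 88.3, 99.4.
The total first reaches 65 DD on day 8.

day 8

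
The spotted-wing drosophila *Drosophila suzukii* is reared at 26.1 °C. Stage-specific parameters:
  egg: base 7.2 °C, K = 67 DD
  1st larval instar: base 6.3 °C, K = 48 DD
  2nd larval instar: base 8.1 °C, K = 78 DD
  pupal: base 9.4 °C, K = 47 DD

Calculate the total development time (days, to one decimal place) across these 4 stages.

egg: 67 / (26.1 − 7.2) = 67 / 18.9 = 3.545 d.
1st larval instar: 48 / (26.1 − 6.3) = 48 / 19.8 = 2.424 d.
2nd larval instar: 78 / (26.1 − 8.1) = 78 / 18.0 = 4.333 d.
pupal: 47 / (26.1 − 9.4) = 47 / 16.7 = 2.814 d.
Sum = 13.117 ≈ 13.1 days.

13.1 days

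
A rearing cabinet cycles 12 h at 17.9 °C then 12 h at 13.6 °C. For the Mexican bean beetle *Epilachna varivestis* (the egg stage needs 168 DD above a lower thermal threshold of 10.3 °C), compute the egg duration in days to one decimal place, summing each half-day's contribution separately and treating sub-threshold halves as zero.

30.8 days

Day half: max(0, 17.9 − 10.3) × 0.5 = 7.6 × 0.5 = 3.80 DD.
Night half: max(0, 13.6 − 10.3) × 0.5 = 3.3 × 0.5 = 1.65 DD.
Per 24 h: 5.45 DD/day.
Duration = 168 / 5.45 = 30.826 ≈ 30.8 days.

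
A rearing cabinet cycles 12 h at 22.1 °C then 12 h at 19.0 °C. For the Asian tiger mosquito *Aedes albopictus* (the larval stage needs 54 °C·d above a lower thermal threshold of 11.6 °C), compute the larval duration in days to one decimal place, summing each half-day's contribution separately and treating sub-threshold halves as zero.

6.0 days

Day half: max(0, 22.1 − 11.6) × 0.5 = 10.5 × 0.5 = 5.25 DD.
Night half: max(0, 19.0 − 11.6) × 0.5 = 7.4 × 0.5 = 3.70 DD.
Per 24 h: 8.95 DD/day.
Duration = 54 / 8.95 = 6.034 ≈ 6.0 days.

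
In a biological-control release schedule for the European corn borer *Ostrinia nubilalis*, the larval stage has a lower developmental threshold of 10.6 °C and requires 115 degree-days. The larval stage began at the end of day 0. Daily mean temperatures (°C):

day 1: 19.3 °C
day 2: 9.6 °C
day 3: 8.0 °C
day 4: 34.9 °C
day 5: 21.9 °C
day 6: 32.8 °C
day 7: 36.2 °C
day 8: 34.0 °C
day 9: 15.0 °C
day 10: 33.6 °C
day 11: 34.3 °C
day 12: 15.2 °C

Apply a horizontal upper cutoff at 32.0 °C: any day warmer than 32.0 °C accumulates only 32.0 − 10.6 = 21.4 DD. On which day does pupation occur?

day 10

Daily DD above 10.6 °C (capped at 21.4): 8.7, 0.0, 0.0, 21.4, 11.3, 21.4, 21.4, 21.4, 4.4, 21.4, 21.4, 4.6.
Cumulative: 8.7, 8.7, 8.7, 30.1, 41.4, 62.8, 84.2, 105.6, 110.0, 131.4, 152.8, 157.4.
The total first reaches 115 DD on day 10.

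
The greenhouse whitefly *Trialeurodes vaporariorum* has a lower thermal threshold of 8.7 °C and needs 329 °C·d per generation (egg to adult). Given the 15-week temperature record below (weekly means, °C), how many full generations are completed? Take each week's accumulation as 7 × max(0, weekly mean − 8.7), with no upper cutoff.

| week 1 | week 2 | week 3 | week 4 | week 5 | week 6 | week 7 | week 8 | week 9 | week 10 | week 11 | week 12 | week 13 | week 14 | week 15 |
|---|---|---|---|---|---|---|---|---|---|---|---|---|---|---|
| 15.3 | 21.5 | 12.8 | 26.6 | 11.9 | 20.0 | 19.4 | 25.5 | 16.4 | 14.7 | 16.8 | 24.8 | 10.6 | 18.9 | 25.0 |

Weekly DD (7 × max(0, T̄ − 8.7)): 46.2, 89.6, 28.7, 125.3, 22.4, 79.1, 74.9, 117.6, 53.9, 42.0, 56.7, 112.7, 13.3, 71.4, 114.1.
Season total = 1047.9 DD.
Complete generations = ⌊1047.9 / 329⌋ = 3.

3 generations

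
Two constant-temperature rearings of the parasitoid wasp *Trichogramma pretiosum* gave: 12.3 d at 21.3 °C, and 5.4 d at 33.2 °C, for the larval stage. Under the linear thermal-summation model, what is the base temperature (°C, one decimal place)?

12.0 °C

Under the model K = D·(T − T_b), so D₁·(T₁ − T_b) = D₂·(T₂ − T_b).
12.3·(21.3 − T_b) = 5.4·(33.2 − T_b)
T_b = (12.3·21.3 − 5.4·33.2) / (12.3 − 5.4) = 82.71 / 6.9 = 11.987 °C ≈ 12.0 °C.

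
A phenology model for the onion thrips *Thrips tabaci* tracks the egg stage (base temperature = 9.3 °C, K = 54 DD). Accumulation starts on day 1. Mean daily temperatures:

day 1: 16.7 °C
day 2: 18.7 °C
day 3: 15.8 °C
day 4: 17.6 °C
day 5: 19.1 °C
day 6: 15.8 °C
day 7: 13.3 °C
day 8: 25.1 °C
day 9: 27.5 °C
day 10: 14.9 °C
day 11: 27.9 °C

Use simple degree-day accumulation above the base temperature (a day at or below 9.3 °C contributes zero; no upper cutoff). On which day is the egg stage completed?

day 8

Daily DD above 9.3 °C: 7.4, 9.4, 6.5, 8.3, 9.8, 6.5, 4.0, 15.8, 18.2, 5.6, 18.6.
Cumulative: 7.4, 16.8, 23.3, 31.6, 41.4, 47.9, 51.9, 67.7, 85.9, 91.5, 110.1.
The total first reaches 54 DD on day 8.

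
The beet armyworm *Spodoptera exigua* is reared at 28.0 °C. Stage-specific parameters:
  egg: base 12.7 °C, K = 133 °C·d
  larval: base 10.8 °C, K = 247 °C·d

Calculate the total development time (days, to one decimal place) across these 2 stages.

egg: 133 / (28.0 − 12.7) = 133 / 15.3 = 8.693 d.
larval: 247 / (28.0 − 10.8) = 247 / 17.2 = 14.360 d.
Sum = 23.053 ≈ 23.1 days.

23.1 days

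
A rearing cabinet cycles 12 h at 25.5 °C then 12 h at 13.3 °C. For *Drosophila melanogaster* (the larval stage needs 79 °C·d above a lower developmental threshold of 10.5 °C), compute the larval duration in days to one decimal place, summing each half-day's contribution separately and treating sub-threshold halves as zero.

Day half: max(0, 25.5 − 10.5) × 0.5 = 15.0 × 0.5 = 7.50 DD.
Night half: max(0, 13.3 − 10.5) × 0.5 = 2.8 × 0.5 = 1.40 DD.
Per 24 h: 8.90 DD/day.
Duration = 79 / 8.90 = 8.876 ≈ 8.9 days.

8.9 days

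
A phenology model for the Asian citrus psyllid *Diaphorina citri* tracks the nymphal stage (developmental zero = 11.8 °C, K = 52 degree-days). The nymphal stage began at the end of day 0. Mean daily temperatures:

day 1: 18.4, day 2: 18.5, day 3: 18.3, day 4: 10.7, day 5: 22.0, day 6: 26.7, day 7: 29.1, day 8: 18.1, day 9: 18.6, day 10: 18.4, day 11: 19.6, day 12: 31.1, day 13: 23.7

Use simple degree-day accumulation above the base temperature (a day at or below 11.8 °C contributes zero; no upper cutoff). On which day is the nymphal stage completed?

day 7

Daily DD above 11.8 °C: 6.6, 6.7, 6.5, 0.0, 10.2, 14.9, 17.3, 6.3, 6.8, 6.6, 7.8, 19.3, 11.9.
Cumulative: 6.6, 13.3, 19.8, 19.8, 30.0, 44.9, 62.2, 68.5, 75.3, 81.9, 89.7, 109.0, 120.9.
The total first reaches 52 DD on day 7.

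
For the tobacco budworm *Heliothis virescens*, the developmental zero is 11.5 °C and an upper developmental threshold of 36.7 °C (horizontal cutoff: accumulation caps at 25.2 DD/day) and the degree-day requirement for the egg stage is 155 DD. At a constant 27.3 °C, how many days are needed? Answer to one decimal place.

9.8 days

Daily accumulation = 27.3 − 11.5 = 15.8 DD/day.
Duration = 155 / 15.8 = 9.810 ≈ 9.8 days.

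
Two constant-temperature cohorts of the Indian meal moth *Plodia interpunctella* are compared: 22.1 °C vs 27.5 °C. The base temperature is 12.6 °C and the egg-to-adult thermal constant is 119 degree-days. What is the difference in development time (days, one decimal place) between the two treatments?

At 22.1 °C: 119 / (22.1 − 12.6) = 119 / 9.5 = 12.526 d.
At 27.5 °C: 119 / (27.5 − 12.6) = 119 / 14.9 = 7.987 d.
Difference = |12.526 − 7.987| = 4.540 ≈ 4.5 days.

4.5 days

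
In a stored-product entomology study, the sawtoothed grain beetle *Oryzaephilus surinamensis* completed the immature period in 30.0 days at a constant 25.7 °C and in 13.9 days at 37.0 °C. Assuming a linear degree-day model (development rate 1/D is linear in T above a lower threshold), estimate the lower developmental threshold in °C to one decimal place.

15.9 °C

Under the model K = D·(T − T_b), so D₁·(T₁ − T_b) = D₂·(T₂ − T_b).
30.0·(25.7 − T_b) = 13.9·(37.0 − T_b)
T_b = (30.0·25.7 − 13.9·37.0) / (30.0 − 13.9) = 256.70 / 16.1 = 15.944 °C ≈ 15.9 °C.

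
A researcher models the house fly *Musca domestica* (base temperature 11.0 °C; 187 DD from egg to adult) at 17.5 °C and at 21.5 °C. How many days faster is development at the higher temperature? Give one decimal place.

11.0 days

At 17.5 °C: 187 / (17.5 − 11.0) = 187 / 6.5 = 28.769 d.
At 21.5 °C: 187 / (21.5 − 11.0) = 187 / 10.5 = 17.810 d.
Difference = |28.769 − 17.810| = 10.960 ≈ 11.0 days.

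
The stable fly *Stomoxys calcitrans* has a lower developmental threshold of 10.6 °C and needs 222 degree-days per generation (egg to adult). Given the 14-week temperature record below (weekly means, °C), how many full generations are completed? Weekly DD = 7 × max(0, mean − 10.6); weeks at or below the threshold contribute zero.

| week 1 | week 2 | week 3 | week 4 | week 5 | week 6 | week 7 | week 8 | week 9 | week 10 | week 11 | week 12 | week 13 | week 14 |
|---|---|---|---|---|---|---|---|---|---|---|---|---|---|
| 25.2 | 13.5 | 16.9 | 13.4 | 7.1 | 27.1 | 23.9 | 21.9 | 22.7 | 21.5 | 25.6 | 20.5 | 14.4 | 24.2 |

4 generations

Weekly DD (7 × max(0, T̄ − 10.6)): 102.2, 20.3, 44.1, 19.6, 0.0, 115.5, 93.1, 79.1, 84.7, 76.3, 105.0, 69.3, 26.6, 95.2.
Season total = 931.0 DD.
Complete generations = ⌊931.0 / 222⌋ = 4.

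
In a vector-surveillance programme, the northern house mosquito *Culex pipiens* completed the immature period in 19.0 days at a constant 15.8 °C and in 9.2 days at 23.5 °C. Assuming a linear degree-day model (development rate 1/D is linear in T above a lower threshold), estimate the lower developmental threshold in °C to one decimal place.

Linear rate model ⇒ the product D·(T − T_b) is constant across temperatures.
19.0·(15.8 − T_b) = 9.2·(23.5 − T_b)
T_b = (19.0·15.8 − 9.2·23.5) / (19.0 − 9.2) = 84.00 / 9.8 = 8.571 °C ≈ 8.6 °C.

8.6 °C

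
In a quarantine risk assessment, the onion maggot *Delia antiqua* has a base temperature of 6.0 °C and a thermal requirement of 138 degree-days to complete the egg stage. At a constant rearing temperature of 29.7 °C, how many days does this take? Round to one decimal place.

Daily accumulation = 29.7 − 6.0 = 23.7 DD/day.
Duration = 138 / 23.7 = 5.823 ≈ 5.8 days.

5.8 days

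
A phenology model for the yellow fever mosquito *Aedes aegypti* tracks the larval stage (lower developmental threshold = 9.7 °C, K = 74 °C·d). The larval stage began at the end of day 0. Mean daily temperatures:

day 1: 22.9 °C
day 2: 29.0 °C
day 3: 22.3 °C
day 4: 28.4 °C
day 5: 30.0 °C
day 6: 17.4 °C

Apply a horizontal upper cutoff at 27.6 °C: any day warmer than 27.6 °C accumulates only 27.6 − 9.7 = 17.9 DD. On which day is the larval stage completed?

Daily DD above 9.7 °C (capped at 17.9): 13.2, 17.9, 12.6, 17.9, 17.9, 7.7.
Cumulative: 13.2, 31.1, 43.7, 61.6, 79.5, 87.2.
The total first reaches 74 DD on day 5.

day 5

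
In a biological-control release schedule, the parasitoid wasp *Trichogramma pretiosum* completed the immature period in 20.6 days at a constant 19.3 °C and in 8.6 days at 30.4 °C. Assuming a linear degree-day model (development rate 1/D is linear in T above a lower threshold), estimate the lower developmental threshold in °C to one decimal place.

Linear rate model ⇒ the product D·(T − T_b) is constant across temperatures.
20.6·(19.3 − T_b) = 8.6·(30.4 − T_b)
T_b = (20.6·19.3 − 8.6·30.4) / (20.6 − 8.6) = 136.14 / 12.0 = 11.345 °C ≈ 11.3 °C.

11.3 °C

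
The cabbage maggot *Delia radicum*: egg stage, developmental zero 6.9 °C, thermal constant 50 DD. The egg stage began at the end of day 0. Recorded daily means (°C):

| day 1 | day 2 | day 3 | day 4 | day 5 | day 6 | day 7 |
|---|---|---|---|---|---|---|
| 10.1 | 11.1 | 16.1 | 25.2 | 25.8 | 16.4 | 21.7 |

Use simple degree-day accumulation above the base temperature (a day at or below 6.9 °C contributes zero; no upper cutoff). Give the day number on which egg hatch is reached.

day 5

Daily DD above 6.9 °C: 3.2, 4.2, 9.2, 18.3, 18.9, 9.5, 14.8.
Cumulative: 3.2, 7.4, 16.6, 34.9, 53.8, 63.3, 78.1.
The total first reaches 50 DD on day 5.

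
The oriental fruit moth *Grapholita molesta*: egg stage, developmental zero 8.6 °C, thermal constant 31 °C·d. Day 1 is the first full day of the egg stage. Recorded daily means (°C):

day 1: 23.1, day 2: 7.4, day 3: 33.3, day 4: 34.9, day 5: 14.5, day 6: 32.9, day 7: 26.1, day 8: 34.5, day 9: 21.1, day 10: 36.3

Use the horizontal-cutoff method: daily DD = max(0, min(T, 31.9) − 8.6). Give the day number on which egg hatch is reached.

Daily DD above 8.6 °C (capped at 23.3): 14.5, 0.0, 23.3, 23.3, 5.9, 23.3, 17.5, 23.3, 12.5, 23.3.
Cumulative: 14.5, 14.5, 37.8, 61.1, 67.0, 90.3, 107.8, 131.1, 143.6, 166.9.
The total first reaches 31 DD on day 3.

day 3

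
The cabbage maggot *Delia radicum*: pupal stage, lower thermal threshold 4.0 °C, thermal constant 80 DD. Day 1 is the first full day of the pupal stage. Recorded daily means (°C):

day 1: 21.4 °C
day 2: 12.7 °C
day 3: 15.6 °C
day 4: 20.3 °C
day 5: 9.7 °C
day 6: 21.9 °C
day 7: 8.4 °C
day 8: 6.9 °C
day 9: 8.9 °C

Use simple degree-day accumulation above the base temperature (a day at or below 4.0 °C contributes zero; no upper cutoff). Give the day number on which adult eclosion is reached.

Daily DD above 4.0 °C: 17.4, 8.7, 11.6, 16.3, 5.7, 17.9, 4.4, 2.9, 4.9.
Cumulative: 17.4, 26.1, 37.7, 54.0, 59.7, 77.6, 82.0, 84.9, 89.8.
The total first reaches 80 DD on day 7.

day 7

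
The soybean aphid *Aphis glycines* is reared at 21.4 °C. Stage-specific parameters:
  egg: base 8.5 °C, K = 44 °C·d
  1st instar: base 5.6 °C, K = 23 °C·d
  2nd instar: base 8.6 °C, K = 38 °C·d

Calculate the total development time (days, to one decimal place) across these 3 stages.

7.8 days

egg: 44 / (21.4 − 8.5) = 44 / 12.9 = 3.411 d.
1st instar: 23 / (21.4 − 5.6) = 23 / 15.8 = 1.456 d.
2nd instar: 38 / (21.4 − 8.6) = 38 / 12.8 = 2.969 d.
Sum = 7.835 ≈ 7.8 days.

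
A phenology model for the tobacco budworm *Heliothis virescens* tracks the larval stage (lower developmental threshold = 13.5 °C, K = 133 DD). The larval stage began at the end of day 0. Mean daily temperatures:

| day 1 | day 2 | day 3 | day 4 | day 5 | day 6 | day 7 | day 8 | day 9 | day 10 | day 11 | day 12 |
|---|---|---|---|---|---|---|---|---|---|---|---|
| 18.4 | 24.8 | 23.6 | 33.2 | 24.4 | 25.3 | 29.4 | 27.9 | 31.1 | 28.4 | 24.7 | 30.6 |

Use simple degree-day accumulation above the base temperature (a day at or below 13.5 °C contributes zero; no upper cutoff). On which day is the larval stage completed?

day 11

Daily DD above 13.5 °C: 4.9, 11.3, 10.1, 19.7, 10.9, 11.8, 15.9, 14.4, 17.6, 14.9, 11.2, 17.1.
Cumulative: 4.9, 16.2, 26.3, 46.0, 56.9, 68.7, 84.6, 99.0, 116.6, 131.5, 142.7, 159.8.
The total first reaches 133 DD on day 11.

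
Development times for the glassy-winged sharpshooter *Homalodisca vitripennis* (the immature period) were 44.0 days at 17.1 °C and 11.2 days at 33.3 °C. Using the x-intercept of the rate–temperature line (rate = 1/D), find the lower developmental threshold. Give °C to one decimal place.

Under the model K = D·(T − T_b), so D₁·(T₁ − T_b) = D₂·(T₂ − T_b).
44.0·(17.1 − T_b) = 11.2·(33.3 − T_b)
T_b = (44.0·17.1 − 11.2·33.3) / (44.0 − 11.2) = 379.44 / 32.8 = 11.568 °C ≈ 11.6 °C.

11.6 °C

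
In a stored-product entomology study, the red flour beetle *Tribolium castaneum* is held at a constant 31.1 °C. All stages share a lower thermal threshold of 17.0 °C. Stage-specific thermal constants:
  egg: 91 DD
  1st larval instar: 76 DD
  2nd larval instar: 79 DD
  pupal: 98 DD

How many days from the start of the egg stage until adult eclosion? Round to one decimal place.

24.4 days

Daily accumulation at 31.1 °C = 31.1 − 17.0 = 14.1 DD/day.
Total K = 91 + 76 + 79 + 98 = 344 DD.
Total duration = 344 / 14.1 = 24.397 ≈ 24.4 days.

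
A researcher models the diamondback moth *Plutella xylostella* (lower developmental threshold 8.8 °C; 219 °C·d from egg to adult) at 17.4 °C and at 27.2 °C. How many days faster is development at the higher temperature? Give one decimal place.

At 17.4 °C: 219 / (17.4 − 8.8) = 219 / 8.6 = 25.465 d.
At 27.2 °C: 219 / (27.2 − 8.8) = 219 / 18.4 = 11.902 d.
Difference = |25.465 − 11.902| = 13.563 ≈ 13.6 days.

13.6 days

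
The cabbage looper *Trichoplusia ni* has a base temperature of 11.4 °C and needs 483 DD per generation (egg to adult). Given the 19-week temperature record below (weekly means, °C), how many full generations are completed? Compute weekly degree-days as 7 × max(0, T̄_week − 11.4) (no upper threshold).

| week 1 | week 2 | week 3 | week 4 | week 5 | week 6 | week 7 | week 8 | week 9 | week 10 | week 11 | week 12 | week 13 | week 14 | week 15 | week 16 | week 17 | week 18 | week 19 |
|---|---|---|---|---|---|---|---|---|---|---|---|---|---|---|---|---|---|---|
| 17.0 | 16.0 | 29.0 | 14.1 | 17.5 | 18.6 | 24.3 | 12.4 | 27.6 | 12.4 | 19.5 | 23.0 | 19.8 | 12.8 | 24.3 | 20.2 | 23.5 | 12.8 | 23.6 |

Weekly DD (7 × max(0, T̄ − 11.4)): 39.2, 32.2, 123.2, 18.9, 42.7, 50.4, 90.3, 7.0, 113.4, 7.0, 56.7, 81.2, 58.8, 9.8, 90.3, 61.6, 84.7, 9.8, 85.4.
Season total = 1062.6 DD.
Complete generations = ⌊1062.6 / 483⌋ = 2.

2 generations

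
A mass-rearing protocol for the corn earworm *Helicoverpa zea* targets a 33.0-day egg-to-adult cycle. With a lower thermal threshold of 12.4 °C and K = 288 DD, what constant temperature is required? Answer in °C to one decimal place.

Required daily accumulation = 288 / 33.0 = 8.727 DD/day.
T = T_base + 8.727 = 12.4 + 8.727 = 21.127 ≈ 21.1 °C.

21.1 °C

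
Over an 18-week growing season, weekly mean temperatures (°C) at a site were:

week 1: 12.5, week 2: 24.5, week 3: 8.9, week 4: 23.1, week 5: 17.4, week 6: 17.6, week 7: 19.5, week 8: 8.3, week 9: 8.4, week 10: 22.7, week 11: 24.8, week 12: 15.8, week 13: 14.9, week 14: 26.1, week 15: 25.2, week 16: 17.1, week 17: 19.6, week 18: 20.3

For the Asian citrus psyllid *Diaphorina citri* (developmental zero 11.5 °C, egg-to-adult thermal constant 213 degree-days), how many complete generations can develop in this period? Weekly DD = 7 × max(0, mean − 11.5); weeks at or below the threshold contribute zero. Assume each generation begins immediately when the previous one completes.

Weekly DD (7 × max(0, T̄ − 11.5)): 7.0, 91.0, 0.0, 81.2, 41.3, 42.7, 56.0, 0.0, 0.0, 78.4, 93.1, 30.1, 23.8, 102.2, 95.9, 39.2, 56.7, 61.6.
Season total = 900.2 DD.
Complete generations = ⌊900.2 / 213⌋ = 4.

4 generations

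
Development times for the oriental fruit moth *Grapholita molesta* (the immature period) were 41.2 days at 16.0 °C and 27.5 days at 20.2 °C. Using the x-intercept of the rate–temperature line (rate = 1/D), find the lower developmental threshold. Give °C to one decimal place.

7.6 °C

Under the model K = D·(T − T_b), so D₁·(T₁ − T_b) = D₂·(T₂ − T_b).
41.2·(16.0 − T_b) = 27.5·(20.2 − T_b)
T_b = (41.2·16.0 − 27.5·20.2) / (41.2 − 27.5) = 103.70 / 13.7 = 7.569 °C ≈ 7.6 °C.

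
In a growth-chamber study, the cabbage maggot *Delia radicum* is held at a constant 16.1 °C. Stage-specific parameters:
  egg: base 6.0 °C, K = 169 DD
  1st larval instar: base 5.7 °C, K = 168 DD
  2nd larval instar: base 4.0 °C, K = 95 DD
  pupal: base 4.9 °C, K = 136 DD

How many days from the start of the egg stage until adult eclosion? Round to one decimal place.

egg: 169 / (16.1 − 6.0) = 169 / 10.1 = 16.733 d.
1st larval instar: 168 / (16.1 − 5.7) = 168 / 10.4 = 16.154 d.
2nd larval instar: 95 / (16.1 − 4.0) = 95 / 12.1 = 7.851 d.
pupal: 136 / (16.1 − 4.9) = 136 / 11.2 = 12.143 d.
Sum = 52.881 ≈ 52.9 days.

52.9 days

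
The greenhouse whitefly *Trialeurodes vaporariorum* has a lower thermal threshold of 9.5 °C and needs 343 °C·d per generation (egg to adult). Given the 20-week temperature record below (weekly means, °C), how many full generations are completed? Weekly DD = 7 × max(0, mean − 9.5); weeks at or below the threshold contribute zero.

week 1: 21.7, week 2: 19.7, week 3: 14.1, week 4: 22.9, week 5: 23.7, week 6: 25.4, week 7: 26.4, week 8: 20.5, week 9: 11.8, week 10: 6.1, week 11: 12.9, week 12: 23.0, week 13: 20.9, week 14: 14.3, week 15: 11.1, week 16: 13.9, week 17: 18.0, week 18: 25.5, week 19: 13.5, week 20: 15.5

3 generations

Weekly DD (7 × max(0, T̄ − 9.5)): 85.4, 71.4, 32.2, 93.8, 99.4, 111.3, 118.3, 77.0, 16.1, 0.0, 23.8, 94.5, 79.8, 33.6, 11.2, 30.8, 59.5, 112.0, 28.0, 42.0.
Season total = 1220.1 DD.
Complete generations = ⌊1220.1 / 343⌋ = 3.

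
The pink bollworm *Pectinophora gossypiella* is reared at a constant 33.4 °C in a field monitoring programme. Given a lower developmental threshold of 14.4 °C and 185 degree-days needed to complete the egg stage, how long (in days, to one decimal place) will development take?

Daily accumulation = 33.4 − 14.4 = 19.0 DD/day.
Duration = 185 / 19.0 = 9.737 ≈ 9.7 days.

9.7 days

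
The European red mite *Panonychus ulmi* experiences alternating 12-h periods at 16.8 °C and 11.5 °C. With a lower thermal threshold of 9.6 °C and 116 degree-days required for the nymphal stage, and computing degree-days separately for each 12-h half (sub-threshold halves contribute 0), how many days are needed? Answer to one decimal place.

Day half: max(0, 16.8 − 9.6) × 0.5 = 7.2 × 0.5 = 3.60 DD.
Night half: max(0, 11.5 − 9.6) × 0.5 = 1.9 × 0.5 = 0.95 DD.
Per 24 h: 4.55 DD/day.
Duration = 116 / 4.55 = 25.495 ≈ 25.5 days.

25.5 days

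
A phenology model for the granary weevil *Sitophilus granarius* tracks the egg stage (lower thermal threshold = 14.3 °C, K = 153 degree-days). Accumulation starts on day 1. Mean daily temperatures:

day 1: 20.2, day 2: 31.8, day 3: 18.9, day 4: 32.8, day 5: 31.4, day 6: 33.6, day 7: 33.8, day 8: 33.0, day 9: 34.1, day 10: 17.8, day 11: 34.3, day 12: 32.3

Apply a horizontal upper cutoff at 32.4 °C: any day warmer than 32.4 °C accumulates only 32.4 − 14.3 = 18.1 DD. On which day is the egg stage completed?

Daily DD above 14.3 °C (capped at 18.1): 5.9, 17.5, 4.6, 18.1, 17.1, 18.1, 18.1, 18.1, 18.1, 3.5, 18.1, 18.0.
Cumulative: 5.9, 23.4, 28.0, 46.1, 63.2, 81.3, 99.4, 117.5, 135.6, 139.1, 157.2, 175.2.
The total first reaches 153 DD on day 11.

day 11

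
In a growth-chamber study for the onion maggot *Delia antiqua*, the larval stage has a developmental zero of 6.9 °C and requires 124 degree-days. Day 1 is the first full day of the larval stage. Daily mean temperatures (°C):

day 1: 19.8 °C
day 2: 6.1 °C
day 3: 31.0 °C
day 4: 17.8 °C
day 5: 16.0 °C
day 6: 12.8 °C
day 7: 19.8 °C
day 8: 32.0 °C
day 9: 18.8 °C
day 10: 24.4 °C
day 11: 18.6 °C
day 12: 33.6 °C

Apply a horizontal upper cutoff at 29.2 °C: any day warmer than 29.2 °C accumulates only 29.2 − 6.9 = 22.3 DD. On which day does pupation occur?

Daily DD above 6.9 °C (capped at 22.3): 12.9, 0.0, 22.3, 10.9, 9.1, 5.9, 12.9, 22.3, 11.9, 17.5, 11.7, 22.3.
Cumulative: 12.9, 12.9, 35.2, 46.1, 55.2, 61.1, 74.0, 96.3, 108.2, 125.7, 137.4, 159.7.
The total first reaches 124 DD on day 10.

day 10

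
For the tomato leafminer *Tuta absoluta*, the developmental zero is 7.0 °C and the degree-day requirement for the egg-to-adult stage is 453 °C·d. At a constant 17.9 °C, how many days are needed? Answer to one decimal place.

Daily accumulation = 17.9 − 7.0 = 10.9 DD/day.
Duration = 453 / 10.9 = 41.560 ≈ 41.6 days.

41.6 days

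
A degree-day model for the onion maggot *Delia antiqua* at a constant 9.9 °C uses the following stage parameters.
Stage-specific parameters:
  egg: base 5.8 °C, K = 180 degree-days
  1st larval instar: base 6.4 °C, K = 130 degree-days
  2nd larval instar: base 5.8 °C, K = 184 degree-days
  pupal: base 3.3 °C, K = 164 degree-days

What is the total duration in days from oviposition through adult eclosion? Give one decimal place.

150.8 days

egg: 180 / (9.9 − 5.8) = 180 / 4.1 = 43.902 d.
1st larval instar: 130 / (9.9 − 6.4) = 130 / 3.5 = 37.143 d.
2nd larval instar: 184 / (9.9 − 5.8) = 184 / 4.1 = 44.878 d.
pupal: 164 / (9.9 − 3.3) = 164 / 6.6 = 24.848 d.
Sum = 150.772 ≈ 150.8 days.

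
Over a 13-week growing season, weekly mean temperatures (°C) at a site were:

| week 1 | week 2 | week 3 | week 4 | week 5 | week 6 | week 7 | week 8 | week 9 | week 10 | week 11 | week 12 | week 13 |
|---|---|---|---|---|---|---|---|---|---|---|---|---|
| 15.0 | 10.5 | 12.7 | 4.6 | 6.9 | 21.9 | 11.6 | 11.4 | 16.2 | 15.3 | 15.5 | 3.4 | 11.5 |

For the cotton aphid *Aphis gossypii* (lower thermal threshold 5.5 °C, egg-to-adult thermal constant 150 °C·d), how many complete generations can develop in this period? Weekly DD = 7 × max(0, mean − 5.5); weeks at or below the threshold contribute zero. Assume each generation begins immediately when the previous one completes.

4 generations

Weekly DD (7 × max(0, T̄ − 5.5)): 66.5, 35.0, 50.4, 0.0, 9.8, 114.8, 42.7, 41.3, 74.9, 68.6, 70.0, 0.0, 42.0.
Season total = 616.0 DD.
Complete generations = ⌊616.0 / 150⌋ = 4.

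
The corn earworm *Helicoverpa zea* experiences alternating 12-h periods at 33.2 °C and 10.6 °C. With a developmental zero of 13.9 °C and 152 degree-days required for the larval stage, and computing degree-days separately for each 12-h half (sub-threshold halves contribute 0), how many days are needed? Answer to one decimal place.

15.8 days

Day half: max(0, 33.2 − 13.9) × 0.5 = 19.3 × 0.5 = 9.65 DD.
Night half: max(0, 10.6 − 13.9) × 0.5 = 0.0 × 0.5 = 0.00 DD.
Per 24 h: 9.65 DD/day.
Duration = 152 / 9.65 = 15.751 ≈ 15.8 days.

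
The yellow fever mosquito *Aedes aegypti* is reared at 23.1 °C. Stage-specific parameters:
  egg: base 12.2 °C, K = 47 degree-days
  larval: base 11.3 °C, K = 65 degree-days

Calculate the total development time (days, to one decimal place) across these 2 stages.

9.8 days

egg: 47 / (23.1 − 12.2) = 47 / 10.9 = 4.312 d.
larval: 65 / (23.1 − 11.3) = 65 / 11.8 = 5.508 d.
Sum = 9.820 ≈ 9.8 days.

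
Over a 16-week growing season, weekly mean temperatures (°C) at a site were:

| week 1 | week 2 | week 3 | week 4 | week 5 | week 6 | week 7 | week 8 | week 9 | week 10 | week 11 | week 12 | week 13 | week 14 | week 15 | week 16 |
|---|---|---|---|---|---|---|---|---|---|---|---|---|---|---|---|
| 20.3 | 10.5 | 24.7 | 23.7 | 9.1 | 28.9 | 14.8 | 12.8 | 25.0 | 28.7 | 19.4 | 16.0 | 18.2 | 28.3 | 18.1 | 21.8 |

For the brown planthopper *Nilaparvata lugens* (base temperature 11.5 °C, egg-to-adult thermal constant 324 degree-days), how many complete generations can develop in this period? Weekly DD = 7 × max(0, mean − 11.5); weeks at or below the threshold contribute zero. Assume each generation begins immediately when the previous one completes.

Weekly DD (7 × max(0, T̄ − 11.5)): 61.6, 0.0, 92.4, 85.4, 0.0, 121.8, 23.1, 9.1, 94.5, 120.4, 55.3, 31.5, 46.9, 117.6, 46.2, 72.1.
Season total = 977.9 DD.
Complete generations = ⌊977.9 / 324⌋ = 3.

3 generations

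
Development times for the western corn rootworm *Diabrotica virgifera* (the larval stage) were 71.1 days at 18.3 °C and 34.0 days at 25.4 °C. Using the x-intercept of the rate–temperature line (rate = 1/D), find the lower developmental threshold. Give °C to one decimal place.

11.8 °C

Linear rate model ⇒ the product D·(T − T_b) is constant across temperatures.
71.1·(18.3 − T_b) = 34.0·(25.4 − T_b)
T_b = (71.1·18.3 − 34.0·25.4) / (71.1 − 34.0) = 437.53 / 37.1 = 11.793 °C ≈ 11.8 °C.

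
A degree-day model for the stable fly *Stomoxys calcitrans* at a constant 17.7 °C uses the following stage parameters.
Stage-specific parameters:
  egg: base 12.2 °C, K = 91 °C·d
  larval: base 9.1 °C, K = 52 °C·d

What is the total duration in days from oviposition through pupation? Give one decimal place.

22.6 days

egg: 91 / (17.7 − 12.2) = 91 / 5.5 = 16.545 d.
larval: 52 / (17.7 − 9.1) = 52 / 8.6 = 6.047 d.
Sum = 22.592 ≈ 22.6 days.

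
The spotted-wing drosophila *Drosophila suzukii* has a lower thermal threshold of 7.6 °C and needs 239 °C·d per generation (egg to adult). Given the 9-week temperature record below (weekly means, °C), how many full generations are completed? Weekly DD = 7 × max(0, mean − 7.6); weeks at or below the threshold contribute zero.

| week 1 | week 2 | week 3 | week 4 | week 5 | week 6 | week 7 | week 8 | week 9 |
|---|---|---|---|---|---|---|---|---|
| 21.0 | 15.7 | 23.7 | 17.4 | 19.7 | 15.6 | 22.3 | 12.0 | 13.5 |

Weekly DD (7 × max(0, T̄ − 7.6)): 93.8, 56.7, 112.7, 68.6, 84.7, 56.0, 102.9, 30.8, 41.3.
Season total = 647.5 DD.
Complete generations = ⌊647.5 / 239⌋ = 2.

2 generations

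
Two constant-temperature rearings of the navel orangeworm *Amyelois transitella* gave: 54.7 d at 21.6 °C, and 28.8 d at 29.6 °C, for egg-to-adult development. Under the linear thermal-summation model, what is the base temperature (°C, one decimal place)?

12.7 °C

Under the model K = D·(T − T_b), so D₁·(T₁ − T_b) = D₂·(T₂ − T_b).
54.7·(21.6 − T_b) = 28.8·(29.6 − T_b)
T_b = (54.7·21.6 − 28.8·29.6) / (54.7 − 28.8) = 329.04 / 25.9 = 12.704 °C ≈ 12.7 °C.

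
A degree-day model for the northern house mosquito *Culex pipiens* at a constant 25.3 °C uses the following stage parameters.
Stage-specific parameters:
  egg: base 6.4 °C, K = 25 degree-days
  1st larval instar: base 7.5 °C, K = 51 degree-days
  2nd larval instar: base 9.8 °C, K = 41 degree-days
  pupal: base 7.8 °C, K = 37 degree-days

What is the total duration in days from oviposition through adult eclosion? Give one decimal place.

egg: 25 / (25.3 − 6.4) = 25 / 18.9 = 1.323 d.
1st larval instar: 51 / (25.3 − 7.5) = 51 / 17.8 = 2.865 d.
2nd larval instar: 41 / (25.3 − 9.8) = 41 / 15.5 = 2.645 d.
pupal: 37 / (25.3 − 7.8) = 37 / 17.5 = 2.114 d.
Sum = 8.947 ≈ 8.9 days.

8.9 days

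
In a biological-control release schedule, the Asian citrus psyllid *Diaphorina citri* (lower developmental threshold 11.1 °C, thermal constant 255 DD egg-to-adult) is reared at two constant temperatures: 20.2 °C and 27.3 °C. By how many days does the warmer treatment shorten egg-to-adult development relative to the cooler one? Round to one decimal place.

At 20.2 °C: 255 / (20.2 − 11.1) = 255 / 9.1 = 28.022 d.
At 27.3 °C: 255 / (27.3 − 11.1) = 255 / 16.2 = 15.741 d.
Difference = |28.022 − 15.741| = 12.281 ≈ 12.3 days.

12.3 days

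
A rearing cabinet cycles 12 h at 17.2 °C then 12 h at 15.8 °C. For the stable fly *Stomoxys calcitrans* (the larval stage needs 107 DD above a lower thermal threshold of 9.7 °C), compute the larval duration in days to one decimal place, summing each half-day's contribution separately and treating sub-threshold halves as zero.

15.7 days

Day half: max(0, 17.2 − 9.7) × 0.5 = 7.5 × 0.5 = 3.75 DD.
Night half: max(0, 15.8 − 9.7) × 0.5 = 6.1 × 0.5 = 3.05 DD.
Per 24 h: 6.80 DD/day.
Duration = 107 / 6.80 = 15.735 ≈ 15.7 days.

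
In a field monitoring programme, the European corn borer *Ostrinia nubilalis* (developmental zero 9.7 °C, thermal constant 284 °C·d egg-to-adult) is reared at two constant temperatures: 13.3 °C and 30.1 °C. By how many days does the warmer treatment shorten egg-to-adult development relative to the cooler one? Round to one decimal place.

65.0 days

At 13.3 °C: 284 / (13.3 − 9.7) = 284 / 3.6 = 78.889 d.
At 30.1 °C: 284 / (30.1 − 9.7) = 284 / 20.4 = 13.922 d.
Difference = |78.889 − 13.922| = 64.967 ≈ 65.0 days.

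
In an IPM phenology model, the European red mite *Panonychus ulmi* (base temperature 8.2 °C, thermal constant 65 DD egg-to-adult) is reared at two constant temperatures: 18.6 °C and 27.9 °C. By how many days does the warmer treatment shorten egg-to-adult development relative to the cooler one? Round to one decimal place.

At 18.6 °C: 65 / (18.6 − 8.2) = 65 / 10.4 = 6.250 d.
At 27.9 °C: 65 / (27.9 − 8.2) = 65 / 19.7 = 3.299 d.
Difference = |6.250 − 3.299| = 2.951 ≈ 3.0 days.

3.0 days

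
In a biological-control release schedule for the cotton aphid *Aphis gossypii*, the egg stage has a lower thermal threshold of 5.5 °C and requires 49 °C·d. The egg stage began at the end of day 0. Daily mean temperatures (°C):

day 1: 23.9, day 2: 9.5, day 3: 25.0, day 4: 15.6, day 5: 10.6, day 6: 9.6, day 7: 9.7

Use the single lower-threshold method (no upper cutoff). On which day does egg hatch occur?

day 4

Daily DD above 5.5 °C: 18.4, 4.0, 19.5, 10.1, 5.1, 4.1, 4.2.
Cumulative: 18.4, 22.4, 41.9, 52.0, 57.1, 61.2, 65.4.
The total first reaches 49 DD on day 4.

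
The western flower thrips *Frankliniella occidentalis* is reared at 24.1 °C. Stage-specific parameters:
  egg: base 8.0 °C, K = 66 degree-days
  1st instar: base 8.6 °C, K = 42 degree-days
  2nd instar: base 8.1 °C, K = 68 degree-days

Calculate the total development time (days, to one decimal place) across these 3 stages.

egg: 66 / (24.1 − 8.0) = 66 / 16.1 = 4.099 d.
1st instar: 42 / (24.1 − 8.6) = 42 / 15.5 = 2.710 d.
2nd instar: 68 / (24.1 − 8.1) = 68 / 16.0 = 4.250 d.
Sum = 11.059 ≈ 11.1 days.

11.1 days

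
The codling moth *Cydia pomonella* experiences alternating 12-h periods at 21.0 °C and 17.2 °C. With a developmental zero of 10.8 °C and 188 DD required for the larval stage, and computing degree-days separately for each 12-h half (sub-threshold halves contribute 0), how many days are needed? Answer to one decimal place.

Day half: max(0, 21.0 − 10.8) × 0.5 = 10.2 × 0.5 = 5.10 DD.
Night half: max(0, 17.2 − 10.8) × 0.5 = 6.4 × 0.5 = 3.20 DD.
Per 24 h: 8.30 DD/day.
Duration = 188 / 8.30 = 22.651 ≈ 22.7 days.

22.7 days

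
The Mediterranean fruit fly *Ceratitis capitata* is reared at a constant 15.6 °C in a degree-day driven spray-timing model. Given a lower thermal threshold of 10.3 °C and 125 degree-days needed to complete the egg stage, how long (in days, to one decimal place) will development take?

Daily accumulation = 15.6 − 10.3 = 5.3 DD/day.
Duration = 125 / 5.3 = 23.585 ≈ 23.6 days.

23.6 days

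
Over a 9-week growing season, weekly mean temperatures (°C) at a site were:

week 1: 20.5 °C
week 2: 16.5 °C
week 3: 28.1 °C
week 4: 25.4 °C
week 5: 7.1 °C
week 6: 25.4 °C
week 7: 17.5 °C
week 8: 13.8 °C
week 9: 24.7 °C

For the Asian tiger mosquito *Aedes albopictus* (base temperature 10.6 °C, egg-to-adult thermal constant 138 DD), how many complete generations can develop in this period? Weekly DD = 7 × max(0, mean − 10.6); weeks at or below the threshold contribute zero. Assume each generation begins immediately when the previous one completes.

4 generations

Weekly DD (7 × max(0, T̄ − 10.6)): 69.3, 41.3, 122.5, 103.6, 0.0, 103.6, 48.3, 22.4, 98.7.
Season total = 609.7 DD.
Complete generations = ⌊609.7 / 138⌋ = 4.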